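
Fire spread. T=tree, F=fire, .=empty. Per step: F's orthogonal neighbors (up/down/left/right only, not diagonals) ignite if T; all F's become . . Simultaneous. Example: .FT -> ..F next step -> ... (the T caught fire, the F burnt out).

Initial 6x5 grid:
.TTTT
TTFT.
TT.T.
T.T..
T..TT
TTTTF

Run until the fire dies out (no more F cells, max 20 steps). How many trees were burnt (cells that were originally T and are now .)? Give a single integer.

Answer: 18

Derivation:
Step 1: +5 fires, +2 burnt (F count now 5)
Step 2: +7 fires, +5 burnt (F count now 7)
Step 3: +3 fires, +7 burnt (F count now 3)
Step 4: +2 fires, +3 burnt (F count now 2)
Step 5: +1 fires, +2 burnt (F count now 1)
Step 6: +0 fires, +1 burnt (F count now 0)
Fire out after step 6
Initially T: 19, now '.': 29
Total burnt (originally-T cells now '.'): 18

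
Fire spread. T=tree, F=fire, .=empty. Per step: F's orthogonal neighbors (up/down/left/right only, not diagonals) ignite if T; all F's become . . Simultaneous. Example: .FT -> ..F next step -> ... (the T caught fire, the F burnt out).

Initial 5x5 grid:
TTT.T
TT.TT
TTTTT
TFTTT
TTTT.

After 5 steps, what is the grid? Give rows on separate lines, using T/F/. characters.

Step 1: 4 trees catch fire, 1 burn out
  TTT.T
  TT.TT
  TFTTT
  F.FTT
  TFTT.
Step 2: 6 trees catch fire, 4 burn out
  TTT.T
  TF.TT
  F.FTT
  ...FT
  F.FT.
Step 3: 5 trees catch fire, 6 burn out
  TFT.T
  F..TT
  ...FT
  ....F
  ...F.
Step 4: 4 trees catch fire, 5 burn out
  F.F.T
  ...FT
  ....F
  .....
  .....
Step 5: 1 trees catch fire, 4 burn out
  ....T
  ....F
  .....
  .....
  .....

....T
....F
.....
.....
.....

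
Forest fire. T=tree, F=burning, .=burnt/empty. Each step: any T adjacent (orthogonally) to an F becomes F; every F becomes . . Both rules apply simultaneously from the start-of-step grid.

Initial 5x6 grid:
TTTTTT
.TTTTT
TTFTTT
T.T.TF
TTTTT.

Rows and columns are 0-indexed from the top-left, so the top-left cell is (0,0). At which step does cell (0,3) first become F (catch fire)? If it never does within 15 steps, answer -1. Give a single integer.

Step 1: cell (0,3)='T' (+6 fires, +2 burnt)
Step 2: cell (0,3)='T' (+8 fires, +6 burnt)
Step 3: cell (0,3)='F' (+7 fires, +8 burnt)
  -> target ignites at step 3
Step 4: cell (0,3)='.' (+3 fires, +7 burnt)
Step 5: cell (0,3)='.' (+0 fires, +3 burnt)
  fire out at step 5

3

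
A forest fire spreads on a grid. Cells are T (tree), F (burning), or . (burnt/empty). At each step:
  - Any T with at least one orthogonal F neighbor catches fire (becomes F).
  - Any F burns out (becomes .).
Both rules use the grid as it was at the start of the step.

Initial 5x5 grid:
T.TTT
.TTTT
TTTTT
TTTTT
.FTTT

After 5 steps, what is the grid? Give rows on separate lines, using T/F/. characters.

Step 1: 2 trees catch fire, 1 burn out
  T.TTT
  .TTTT
  TTTTT
  TFTTT
  ..FTT
Step 2: 4 trees catch fire, 2 burn out
  T.TTT
  .TTTT
  TFTTT
  F.FTT
  ...FT
Step 3: 5 trees catch fire, 4 burn out
  T.TTT
  .FTTT
  F.FTT
  ...FT
  ....F
Step 4: 3 trees catch fire, 5 burn out
  T.TTT
  ..FTT
  ...FT
  ....F
  .....
Step 5: 3 trees catch fire, 3 burn out
  T.FTT
  ...FT
  ....F
  .....
  .....

T.FTT
...FT
....F
.....
.....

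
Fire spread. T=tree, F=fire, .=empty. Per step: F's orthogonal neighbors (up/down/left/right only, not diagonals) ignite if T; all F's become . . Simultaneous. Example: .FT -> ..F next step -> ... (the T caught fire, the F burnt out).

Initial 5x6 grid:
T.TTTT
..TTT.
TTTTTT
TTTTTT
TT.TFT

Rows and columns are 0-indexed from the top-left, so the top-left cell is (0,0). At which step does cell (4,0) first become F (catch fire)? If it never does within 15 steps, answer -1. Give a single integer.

Step 1: cell (4,0)='T' (+3 fires, +1 burnt)
Step 2: cell (4,0)='T' (+3 fires, +3 burnt)
Step 3: cell (4,0)='T' (+4 fires, +3 burnt)
Step 4: cell (4,0)='T' (+4 fires, +4 burnt)
Step 5: cell (4,0)='T' (+6 fires, +4 burnt)
Step 6: cell (4,0)='F' (+3 fires, +6 burnt)
  -> target ignites at step 6
Step 7: cell (4,0)='.' (+0 fires, +3 burnt)
  fire out at step 7

6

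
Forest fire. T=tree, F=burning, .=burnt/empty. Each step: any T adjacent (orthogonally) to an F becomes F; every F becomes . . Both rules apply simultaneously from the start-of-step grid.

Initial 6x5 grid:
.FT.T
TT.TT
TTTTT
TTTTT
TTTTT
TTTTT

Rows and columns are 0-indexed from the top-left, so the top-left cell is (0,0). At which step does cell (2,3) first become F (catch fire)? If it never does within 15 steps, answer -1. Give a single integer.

Step 1: cell (2,3)='T' (+2 fires, +1 burnt)
Step 2: cell (2,3)='T' (+2 fires, +2 burnt)
Step 3: cell (2,3)='T' (+3 fires, +2 burnt)
Step 4: cell (2,3)='F' (+4 fires, +3 burnt)
  -> target ignites at step 4
Step 5: cell (2,3)='.' (+6 fires, +4 burnt)
Step 6: cell (2,3)='.' (+5 fires, +6 burnt)
Step 7: cell (2,3)='.' (+3 fires, +5 burnt)
Step 8: cell (2,3)='.' (+1 fires, +3 burnt)
Step 9: cell (2,3)='.' (+0 fires, +1 burnt)
  fire out at step 9

4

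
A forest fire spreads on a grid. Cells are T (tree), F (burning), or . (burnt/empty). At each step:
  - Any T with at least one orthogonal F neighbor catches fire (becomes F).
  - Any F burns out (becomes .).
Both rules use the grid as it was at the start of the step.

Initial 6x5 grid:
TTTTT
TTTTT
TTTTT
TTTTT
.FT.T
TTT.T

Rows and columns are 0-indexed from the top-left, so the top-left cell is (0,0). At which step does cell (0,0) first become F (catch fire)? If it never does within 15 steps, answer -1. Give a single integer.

Step 1: cell (0,0)='T' (+3 fires, +1 burnt)
Step 2: cell (0,0)='T' (+5 fires, +3 burnt)
Step 3: cell (0,0)='T' (+4 fires, +5 burnt)
Step 4: cell (0,0)='T' (+5 fires, +4 burnt)
Step 5: cell (0,0)='F' (+5 fires, +5 burnt)
  -> target ignites at step 5
Step 6: cell (0,0)='.' (+3 fires, +5 burnt)
Step 7: cell (0,0)='.' (+1 fires, +3 burnt)
Step 8: cell (0,0)='.' (+0 fires, +1 burnt)
  fire out at step 8

5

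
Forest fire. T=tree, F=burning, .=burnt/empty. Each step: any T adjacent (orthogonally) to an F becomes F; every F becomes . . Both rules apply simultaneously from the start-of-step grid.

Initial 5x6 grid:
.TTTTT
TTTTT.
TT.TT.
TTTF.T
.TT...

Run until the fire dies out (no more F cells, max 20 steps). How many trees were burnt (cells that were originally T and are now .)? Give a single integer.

Answer: 19

Derivation:
Step 1: +2 fires, +1 burnt (F count now 2)
Step 2: +4 fires, +2 burnt (F count now 4)
Step 3: +6 fires, +4 burnt (F count now 6)
Step 4: +4 fires, +6 burnt (F count now 4)
Step 5: +3 fires, +4 burnt (F count now 3)
Step 6: +0 fires, +3 burnt (F count now 0)
Fire out after step 6
Initially T: 20, now '.': 29
Total burnt (originally-T cells now '.'): 19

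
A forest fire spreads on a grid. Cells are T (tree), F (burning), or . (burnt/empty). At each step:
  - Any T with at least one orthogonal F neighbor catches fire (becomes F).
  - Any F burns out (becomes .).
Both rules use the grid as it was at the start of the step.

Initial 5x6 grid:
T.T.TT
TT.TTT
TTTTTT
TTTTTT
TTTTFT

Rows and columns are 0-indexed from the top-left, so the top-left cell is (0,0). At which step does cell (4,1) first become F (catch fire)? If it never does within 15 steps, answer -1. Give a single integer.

Step 1: cell (4,1)='T' (+3 fires, +1 burnt)
Step 2: cell (4,1)='T' (+4 fires, +3 burnt)
Step 3: cell (4,1)='F' (+5 fires, +4 burnt)
  -> target ignites at step 3
Step 4: cell (4,1)='.' (+6 fires, +5 burnt)
Step 5: cell (4,1)='.' (+3 fires, +6 burnt)
Step 6: cell (4,1)='.' (+2 fires, +3 burnt)
Step 7: cell (4,1)='.' (+1 fires, +2 burnt)
Step 8: cell (4,1)='.' (+1 fires, +1 burnt)
Step 9: cell (4,1)='.' (+0 fires, +1 burnt)
  fire out at step 9

3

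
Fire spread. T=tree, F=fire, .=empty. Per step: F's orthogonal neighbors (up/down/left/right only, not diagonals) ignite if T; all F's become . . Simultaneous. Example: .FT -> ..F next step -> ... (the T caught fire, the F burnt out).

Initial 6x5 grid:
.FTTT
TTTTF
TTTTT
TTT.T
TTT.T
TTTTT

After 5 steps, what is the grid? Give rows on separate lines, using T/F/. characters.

Step 1: 5 trees catch fire, 2 burn out
  ..FTF
  TFTF.
  TTTTF
  TTT.T
  TTT.T
  TTTTT
Step 2: 6 trees catch fire, 5 burn out
  ...F.
  F.F..
  TFTF.
  TTT.F
  TTT.T
  TTTTT
Step 3: 4 trees catch fire, 6 burn out
  .....
  .....
  F.F..
  TFT..
  TTT.F
  TTTTT
Step 4: 4 trees catch fire, 4 burn out
  .....
  .....
  .....
  F.F..
  TFT..
  TTTTF
Step 5: 4 trees catch fire, 4 burn out
  .....
  .....
  .....
  .....
  F.F..
  TFTF.

.....
.....
.....
.....
F.F..
TFTF.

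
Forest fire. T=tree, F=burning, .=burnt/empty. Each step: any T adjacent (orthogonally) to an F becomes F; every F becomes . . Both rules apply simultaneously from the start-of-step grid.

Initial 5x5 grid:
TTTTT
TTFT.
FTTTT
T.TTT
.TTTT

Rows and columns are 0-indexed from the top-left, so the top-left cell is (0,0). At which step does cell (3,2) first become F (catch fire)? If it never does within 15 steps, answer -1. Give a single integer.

Step 1: cell (3,2)='T' (+7 fires, +2 burnt)
Step 2: cell (3,2)='F' (+5 fires, +7 burnt)
  -> target ignites at step 2
Step 3: cell (3,2)='.' (+4 fires, +5 burnt)
Step 4: cell (3,2)='.' (+3 fires, +4 burnt)
Step 5: cell (3,2)='.' (+1 fires, +3 burnt)
Step 6: cell (3,2)='.' (+0 fires, +1 burnt)
  fire out at step 6

2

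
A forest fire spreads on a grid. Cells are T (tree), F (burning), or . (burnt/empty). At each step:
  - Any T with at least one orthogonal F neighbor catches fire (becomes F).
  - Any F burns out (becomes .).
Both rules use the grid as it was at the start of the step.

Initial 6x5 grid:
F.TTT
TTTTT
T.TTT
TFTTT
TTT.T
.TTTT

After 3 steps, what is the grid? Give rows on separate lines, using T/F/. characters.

Step 1: 4 trees catch fire, 2 burn out
  ..TTT
  FTTTT
  T.TTT
  F.FTT
  TFT.T
  .TTTT
Step 2: 7 trees catch fire, 4 burn out
  ..TTT
  .FTTT
  F.FTT
  ...FT
  F.F.T
  .FTTT
Step 3: 4 trees catch fire, 7 burn out
  ..TTT
  ..FTT
  ...FT
  ....F
  ....T
  ..FTT

..TTT
..FTT
...FT
....F
....T
..FTT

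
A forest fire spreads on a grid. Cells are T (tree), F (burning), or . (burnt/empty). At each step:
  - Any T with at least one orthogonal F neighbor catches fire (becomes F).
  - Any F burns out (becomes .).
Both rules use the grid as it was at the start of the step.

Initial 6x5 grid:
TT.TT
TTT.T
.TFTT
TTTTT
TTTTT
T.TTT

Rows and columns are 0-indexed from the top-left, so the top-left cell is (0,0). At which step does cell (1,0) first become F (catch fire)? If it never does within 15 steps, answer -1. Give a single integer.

Step 1: cell (1,0)='T' (+4 fires, +1 burnt)
Step 2: cell (1,0)='T' (+5 fires, +4 burnt)
Step 3: cell (1,0)='F' (+8 fires, +5 burnt)
  -> target ignites at step 3
Step 4: cell (1,0)='.' (+5 fires, +8 burnt)
Step 5: cell (1,0)='.' (+3 fires, +5 burnt)
Step 6: cell (1,0)='.' (+0 fires, +3 burnt)
  fire out at step 6

3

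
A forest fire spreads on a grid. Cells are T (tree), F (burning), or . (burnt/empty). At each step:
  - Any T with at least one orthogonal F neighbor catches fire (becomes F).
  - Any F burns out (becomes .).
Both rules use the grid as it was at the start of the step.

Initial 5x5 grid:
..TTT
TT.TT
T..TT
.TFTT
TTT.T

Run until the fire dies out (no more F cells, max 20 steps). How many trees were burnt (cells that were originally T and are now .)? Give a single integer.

Answer: 14

Derivation:
Step 1: +3 fires, +1 burnt (F count now 3)
Step 2: +3 fires, +3 burnt (F count now 3)
Step 3: +4 fires, +3 burnt (F count now 4)
Step 4: +2 fires, +4 burnt (F count now 2)
Step 5: +2 fires, +2 burnt (F count now 2)
Step 6: +0 fires, +2 burnt (F count now 0)
Fire out after step 6
Initially T: 17, now '.': 22
Total burnt (originally-T cells now '.'): 14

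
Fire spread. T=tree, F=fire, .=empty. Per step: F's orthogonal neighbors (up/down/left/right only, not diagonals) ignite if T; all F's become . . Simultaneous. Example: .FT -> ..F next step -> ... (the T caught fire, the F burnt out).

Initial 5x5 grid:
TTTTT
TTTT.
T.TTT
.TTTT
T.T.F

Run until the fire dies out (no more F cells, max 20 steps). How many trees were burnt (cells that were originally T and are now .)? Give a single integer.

Step 1: +1 fires, +1 burnt (F count now 1)
Step 2: +2 fires, +1 burnt (F count now 2)
Step 3: +2 fires, +2 burnt (F count now 2)
Step 4: +4 fires, +2 burnt (F count now 4)
Step 5: +2 fires, +4 burnt (F count now 2)
Step 6: +3 fires, +2 burnt (F count now 3)
Step 7: +2 fires, +3 burnt (F count now 2)
Step 8: +2 fires, +2 burnt (F count now 2)
Step 9: +0 fires, +2 burnt (F count now 0)
Fire out after step 9
Initially T: 19, now '.': 24
Total burnt (originally-T cells now '.'): 18

Answer: 18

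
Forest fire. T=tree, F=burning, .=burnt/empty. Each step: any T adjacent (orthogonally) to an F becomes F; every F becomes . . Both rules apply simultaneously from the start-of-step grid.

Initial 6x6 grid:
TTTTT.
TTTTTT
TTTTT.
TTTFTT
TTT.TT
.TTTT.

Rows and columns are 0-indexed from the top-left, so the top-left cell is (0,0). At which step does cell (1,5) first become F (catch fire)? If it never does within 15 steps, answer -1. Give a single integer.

Step 1: cell (1,5)='T' (+3 fires, +1 burnt)
Step 2: cell (1,5)='T' (+7 fires, +3 burnt)
Step 3: cell (1,5)='T' (+9 fires, +7 burnt)
Step 4: cell (1,5)='F' (+8 fires, +9 burnt)
  -> target ignites at step 4
Step 5: cell (1,5)='.' (+2 fires, +8 burnt)
Step 6: cell (1,5)='.' (+1 fires, +2 burnt)
Step 7: cell (1,5)='.' (+0 fires, +1 burnt)
  fire out at step 7

4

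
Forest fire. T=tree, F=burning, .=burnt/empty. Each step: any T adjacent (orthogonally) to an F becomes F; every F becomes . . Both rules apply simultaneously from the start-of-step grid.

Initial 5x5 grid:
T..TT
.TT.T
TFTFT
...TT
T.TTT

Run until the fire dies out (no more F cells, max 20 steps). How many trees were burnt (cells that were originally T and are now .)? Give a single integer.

Step 1: +5 fires, +2 burnt (F count now 5)
Step 2: +4 fires, +5 burnt (F count now 4)
Step 3: +3 fires, +4 burnt (F count now 3)
Step 4: +1 fires, +3 burnt (F count now 1)
Step 5: +0 fires, +1 burnt (F count now 0)
Fire out after step 5
Initially T: 15, now '.': 23
Total burnt (originally-T cells now '.'): 13

Answer: 13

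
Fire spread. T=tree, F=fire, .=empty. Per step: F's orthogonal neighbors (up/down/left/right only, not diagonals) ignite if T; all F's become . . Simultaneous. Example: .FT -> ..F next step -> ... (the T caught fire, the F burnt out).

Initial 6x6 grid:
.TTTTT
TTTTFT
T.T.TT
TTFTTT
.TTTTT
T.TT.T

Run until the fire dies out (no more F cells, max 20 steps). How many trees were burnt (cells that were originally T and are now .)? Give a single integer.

Answer: 27

Derivation:
Step 1: +8 fires, +2 burnt (F count now 8)
Step 2: +9 fires, +8 burnt (F count now 9)
Step 3: +6 fires, +9 burnt (F count now 6)
Step 4: +3 fires, +6 burnt (F count now 3)
Step 5: +1 fires, +3 burnt (F count now 1)
Step 6: +0 fires, +1 burnt (F count now 0)
Fire out after step 6
Initially T: 28, now '.': 35
Total burnt (originally-T cells now '.'): 27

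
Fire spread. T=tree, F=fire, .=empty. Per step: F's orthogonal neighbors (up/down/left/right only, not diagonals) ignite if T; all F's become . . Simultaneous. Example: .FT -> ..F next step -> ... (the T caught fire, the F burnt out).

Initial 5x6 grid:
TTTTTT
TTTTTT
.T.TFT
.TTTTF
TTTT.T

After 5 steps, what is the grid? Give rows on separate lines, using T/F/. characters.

Step 1: 5 trees catch fire, 2 burn out
  TTTTTT
  TTTTFT
  .T.F.F
  .TTTF.
  TTTT.F
Step 2: 4 trees catch fire, 5 burn out
  TTTTFT
  TTTF.F
  .T....
  .TTF..
  TTTT..
Step 3: 5 trees catch fire, 4 burn out
  TTTF.F
  TTF...
  .T....
  .TF...
  TTTF..
Step 4: 4 trees catch fire, 5 burn out
  TTF...
  TF....
  .T....
  .F....
  TTF...
Step 5: 4 trees catch fire, 4 burn out
  TF....
  F.....
  .F....
  ......
  TF....

TF....
F.....
.F....
......
TF....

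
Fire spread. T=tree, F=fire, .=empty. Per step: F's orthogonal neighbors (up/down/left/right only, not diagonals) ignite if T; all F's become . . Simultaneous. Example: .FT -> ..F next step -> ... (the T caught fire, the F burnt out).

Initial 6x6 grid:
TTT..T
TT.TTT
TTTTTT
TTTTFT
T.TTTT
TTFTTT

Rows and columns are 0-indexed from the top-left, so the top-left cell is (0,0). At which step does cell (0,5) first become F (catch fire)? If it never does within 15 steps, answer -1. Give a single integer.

Step 1: cell (0,5)='T' (+7 fires, +2 burnt)
Step 2: cell (0,5)='T' (+8 fires, +7 burnt)
Step 3: cell (0,5)='T' (+6 fires, +8 burnt)
Step 4: cell (0,5)='F' (+3 fires, +6 burnt)
  -> target ignites at step 4
Step 5: cell (0,5)='.' (+2 fires, +3 burnt)
Step 6: cell (0,5)='.' (+2 fires, +2 burnt)
Step 7: cell (0,5)='.' (+2 fires, +2 burnt)
Step 8: cell (0,5)='.' (+0 fires, +2 burnt)
  fire out at step 8

4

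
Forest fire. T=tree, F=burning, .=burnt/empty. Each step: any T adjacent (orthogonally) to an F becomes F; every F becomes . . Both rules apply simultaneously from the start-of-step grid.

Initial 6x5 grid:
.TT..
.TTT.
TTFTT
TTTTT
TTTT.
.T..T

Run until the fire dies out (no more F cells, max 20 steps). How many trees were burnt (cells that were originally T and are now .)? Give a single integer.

Step 1: +4 fires, +1 burnt (F count now 4)
Step 2: +8 fires, +4 burnt (F count now 8)
Step 3: +5 fires, +8 burnt (F count now 5)
Step 4: +2 fires, +5 burnt (F count now 2)
Step 5: +0 fires, +2 burnt (F count now 0)
Fire out after step 5
Initially T: 20, now '.': 29
Total burnt (originally-T cells now '.'): 19

Answer: 19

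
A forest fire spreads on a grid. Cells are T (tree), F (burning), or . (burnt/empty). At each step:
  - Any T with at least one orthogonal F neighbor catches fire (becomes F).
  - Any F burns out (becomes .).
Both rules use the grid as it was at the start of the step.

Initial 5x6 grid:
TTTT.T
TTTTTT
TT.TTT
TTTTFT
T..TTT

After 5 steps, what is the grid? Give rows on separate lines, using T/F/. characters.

Step 1: 4 trees catch fire, 1 burn out
  TTTT.T
  TTTTTT
  TT.TFT
  TTTF.F
  T..TFT
Step 2: 6 trees catch fire, 4 burn out
  TTTT.T
  TTTTFT
  TT.F.F
  TTF...
  T..F.F
Step 3: 3 trees catch fire, 6 burn out
  TTTT.T
  TTTF.F
  TT....
  TF....
  T.....
Step 4: 5 trees catch fire, 3 burn out
  TTTF.F
  TTF...
  TF....
  F.....
  T.....
Step 5: 4 trees catch fire, 5 burn out
  TTF...
  TF....
  F.....
  ......
  F.....

TTF...
TF....
F.....
......
F.....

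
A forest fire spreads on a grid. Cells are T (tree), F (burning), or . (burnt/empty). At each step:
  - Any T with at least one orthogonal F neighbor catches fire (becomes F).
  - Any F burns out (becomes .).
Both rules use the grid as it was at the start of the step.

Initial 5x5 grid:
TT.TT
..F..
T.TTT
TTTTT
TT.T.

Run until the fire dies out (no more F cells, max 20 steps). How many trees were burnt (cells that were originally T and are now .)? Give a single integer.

Step 1: +1 fires, +1 burnt (F count now 1)
Step 2: +2 fires, +1 burnt (F count now 2)
Step 3: +3 fires, +2 burnt (F count now 3)
Step 4: +4 fires, +3 burnt (F count now 4)
Step 5: +2 fires, +4 burnt (F count now 2)
Step 6: +0 fires, +2 burnt (F count now 0)
Fire out after step 6
Initially T: 16, now '.': 21
Total burnt (originally-T cells now '.'): 12

Answer: 12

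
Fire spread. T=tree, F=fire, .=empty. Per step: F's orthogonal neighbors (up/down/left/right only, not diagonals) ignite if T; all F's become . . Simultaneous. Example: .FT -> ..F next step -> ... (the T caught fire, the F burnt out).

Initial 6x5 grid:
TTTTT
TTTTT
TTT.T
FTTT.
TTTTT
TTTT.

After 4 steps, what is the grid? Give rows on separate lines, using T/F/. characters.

Step 1: 3 trees catch fire, 1 burn out
  TTTTT
  TTTTT
  FTT.T
  .FTT.
  FTTTT
  TTTT.
Step 2: 5 trees catch fire, 3 burn out
  TTTTT
  FTTTT
  .FT.T
  ..FT.
  .FTTT
  FTTT.
Step 3: 6 trees catch fire, 5 burn out
  FTTTT
  .FTTT
  ..F.T
  ...F.
  ..FTT
  .FTT.
Step 4: 4 trees catch fire, 6 burn out
  .FTTT
  ..FTT
  ....T
  .....
  ...FT
  ..FT.

.FTTT
..FTT
....T
.....
...FT
..FT.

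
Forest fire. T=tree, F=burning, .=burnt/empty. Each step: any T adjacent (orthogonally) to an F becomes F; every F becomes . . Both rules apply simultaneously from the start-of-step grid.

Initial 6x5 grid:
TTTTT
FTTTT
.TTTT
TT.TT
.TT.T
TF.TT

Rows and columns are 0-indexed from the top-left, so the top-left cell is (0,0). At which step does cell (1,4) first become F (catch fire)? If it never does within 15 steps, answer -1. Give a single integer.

Step 1: cell (1,4)='T' (+4 fires, +2 burnt)
Step 2: cell (1,4)='T' (+5 fires, +4 burnt)
Step 3: cell (1,4)='T' (+4 fires, +5 burnt)
Step 4: cell (1,4)='F' (+3 fires, +4 burnt)
  -> target ignites at step 4
Step 5: cell (1,4)='.' (+3 fires, +3 burnt)
Step 6: cell (1,4)='.' (+1 fires, +3 burnt)
Step 7: cell (1,4)='.' (+1 fires, +1 burnt)
Step 8: cell (1,4)='.' (+1 fires, +1 burnt)
Step 9: cell (1,4)='.' (+1 fires, +1 burnt)
Step 10: cell (1,4)='.' (+0 fires, +1 burnt)
  fire out at step 10

4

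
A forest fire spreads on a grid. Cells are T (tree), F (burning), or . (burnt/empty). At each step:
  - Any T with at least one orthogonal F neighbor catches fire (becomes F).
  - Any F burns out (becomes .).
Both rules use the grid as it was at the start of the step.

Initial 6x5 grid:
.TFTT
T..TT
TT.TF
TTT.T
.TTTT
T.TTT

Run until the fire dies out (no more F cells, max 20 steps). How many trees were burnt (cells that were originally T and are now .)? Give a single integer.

Answer: 20

Derivation:
Step 1: +5 fires, +2 burnt (F count now 5)
Step 2: +3 fires, +5 burnt (F count now 3)
Step 3: +2 fires, +3 burnt (F count now 2)
Step 4: +2 fires, +2 burnt (F count now 2)
Step 5: +3 fires, +2 burnt (F count now 3)
Step 6: +1 fires, +3 burnt (F count now 1)
Step 7: +2 fires, +1 burnt (F count now 2)
Step 8: +1 fires, +2 burnt (F count now 1)
Step 9: +1 fires, +1 burnt (F count now 1)
Step 10: +0 fires, +1 burnt (F count now 0)
Fire out after step 10
Initially T: 21, now '.': 29
Total burnt (originally-T cells now '.'): 20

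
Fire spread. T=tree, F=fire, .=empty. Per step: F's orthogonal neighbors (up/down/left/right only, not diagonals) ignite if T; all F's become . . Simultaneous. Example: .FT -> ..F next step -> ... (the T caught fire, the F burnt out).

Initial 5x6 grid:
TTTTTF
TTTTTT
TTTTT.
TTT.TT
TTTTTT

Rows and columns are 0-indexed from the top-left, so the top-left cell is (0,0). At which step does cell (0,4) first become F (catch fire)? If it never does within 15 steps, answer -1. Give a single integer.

Step 1: cell (0,4)='F' (+2 fires, +1 burnt)
  -> target ignites at step 1
Step 2: cell (0,4)='.' (+2 fires, +2 burnt)
Step 3: cell (0,4)='.' (+3 fires, +2 burnt)
Step 4: cell (0,4)='.' (+4 fires, +3 burnt)
Step 5: cell (0,4)='.' (+5 fires, +4 burnt)
Step 6: cell (0,4)='.' (+5 fires, +5 burnt)
Step 7: cell (0,4)='.' (+3 fires, +5 burnt)
Step 8: cell (0,4)='.' (+2 fires, +3 burnt)
Step 9: cell (0,4)='.' (+1 fires, +2 burnt)
Step 10: cell (0,4)='.' (+0 fires, +1 burnt)
  fire out at step 10

1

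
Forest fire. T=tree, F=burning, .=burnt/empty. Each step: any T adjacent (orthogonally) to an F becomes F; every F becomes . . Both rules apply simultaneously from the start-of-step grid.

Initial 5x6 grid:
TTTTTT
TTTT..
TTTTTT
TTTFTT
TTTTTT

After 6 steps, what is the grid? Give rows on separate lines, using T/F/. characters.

Step 1: 4 trees catch fire, 1 burn out
  TTTTTT
  TTTT..
  TTTFTT
  TTF.FT
  TTTFTT
Step 2: 7 trees catch fire, 4 burn out
  TTTTTT
  TTTF..
  TTF.FT
  TF...F
  TTF.FT
Step 3: 7 trees catch fire, 7 burn out
  TTTFTT
  TTF...
  TF...F
  F.....
  TF...F
Step 4: 5 trees catch fire, 7 burn out
  TTF.FT
  TF....
  F.....
  ......
  F.....
Step 5: 3 trees catch fire, 5 burn out
  TF...F
  F.....
  ......
  ......
  ......
Step 6: 1 trees catch fire, 3 burn out
  F.....
  ......
  ......
  ......
  ......

F.....
......
......
......
......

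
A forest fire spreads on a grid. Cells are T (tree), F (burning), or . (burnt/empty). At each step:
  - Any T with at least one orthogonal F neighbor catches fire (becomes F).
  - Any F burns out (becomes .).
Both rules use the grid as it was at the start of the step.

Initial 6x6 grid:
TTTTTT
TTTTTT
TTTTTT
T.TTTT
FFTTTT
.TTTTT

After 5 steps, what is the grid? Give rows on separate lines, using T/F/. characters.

Step 1: 3 trees catch fire, 2 burn out
  TTTTTT
  TTTTTT
  TTTTTT
  F.TTTT
  ..FTTT
  .FTTTT
Step 2: 4 trees catch fire, 3 burn out
  TTTTTT
  TTTTTT
  FTTTTT
  ..FTTT
  ...FTT
  ..FTTT
Step 3: 6 trees catch fire, 4 burn out
  TTTTTT
  FTTTTT
  .FFTTT
  ...FTT
  ....FT
  ...FTT
Step 4: 7 trees catch fire, 6 burn out
  FTTTTT
  .FFTTT
  ...FTT
  ....FT
  .....F
  ....FT
Step 5: 6 trees catch fire, 7 burn out
  .FFTTT
  ...FTT
  ....FT
  .....F
  ......
  .....F

.FFTTT
...FTT
....FT
.....F
......
.....F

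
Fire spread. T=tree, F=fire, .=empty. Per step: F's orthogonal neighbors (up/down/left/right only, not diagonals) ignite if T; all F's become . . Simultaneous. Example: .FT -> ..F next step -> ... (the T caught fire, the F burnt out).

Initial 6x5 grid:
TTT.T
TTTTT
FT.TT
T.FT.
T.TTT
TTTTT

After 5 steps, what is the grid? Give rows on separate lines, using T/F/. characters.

Step 1: 5 trees catch fire, 2 burn out
  TTT.T
  FTTTT
  .F.TT
  F..F.
  T.FTT
  TTTTT
Step 2: 6 trees catch fire, 5 burn out
  FTT.T
  .FTTT
  ...FT
  .....
  F..FT
  TTFTT
Step 3: 8 trees catch fire, 6 burn out
  .FT.T
  ..FFT
  ....F
  .....
  ....F
  FF.FT
Step 4: 3 trees catch fire, 8 burn out
  ..F.T
  ....F
  .....
  .....
  .....
  ....F
Step 5: 1 trees catch fire, 3 burn out
  ....F
  .....
  .....
  .....
  .....
  .....

....F
.....
.....
.....
.....
.....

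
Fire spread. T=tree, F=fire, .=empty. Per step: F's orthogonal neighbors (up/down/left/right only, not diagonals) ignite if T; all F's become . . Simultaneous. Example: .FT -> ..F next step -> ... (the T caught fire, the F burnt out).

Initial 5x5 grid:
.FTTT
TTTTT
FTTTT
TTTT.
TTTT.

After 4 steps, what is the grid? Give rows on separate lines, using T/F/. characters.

Step 1: 5 trees catch fire, 2 burn out
  ..FTT
  FFTTT
  .FTTT
  FTTT.
  TTTT.
Step 2: 5 trees catch fire, 5 burn out
  ...FT
  ..FTT
  ..FTT
  .FTT.
  FTTT.
Step 3: 5 trees catch fire, 5 burn out
  ....F
  ...FT
  ...FT
  ..FT.
  .FTT.
Step 4: 4 trees catch fire, 5 burn out
  .....
  ....F
  ....F
  ...F.
  ..FT.

.....
....F
....F
...F.
..FT.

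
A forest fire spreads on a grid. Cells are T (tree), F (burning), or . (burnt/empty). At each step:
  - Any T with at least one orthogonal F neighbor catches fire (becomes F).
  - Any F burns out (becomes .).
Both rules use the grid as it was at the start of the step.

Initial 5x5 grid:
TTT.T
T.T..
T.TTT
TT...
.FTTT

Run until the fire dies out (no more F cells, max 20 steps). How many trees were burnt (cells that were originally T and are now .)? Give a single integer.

Step 1: +2 fires, +1 burnt (F count now 2)
Step 2: +2 fires, +2 burnt (F count now 2)
Step 3: +2 fires, +2 burnt (F count now 2)
Step 4: +1 fires, +2 burnt (F count now 1)
Step 5: +1 fires, +1 burnt (F count now 1)
Step 6: +1 fires, +1 burnt (F count now 1)
Step 7: +1 fires, +1 burnt (F count now 1)
Step 8: +1 fires, +1 burnt (F count now 1)
Step 9: +1 fires, +1 burnt (F count now 1)
Step 10: +1 fires, +1 burnt (F count now 1)
Step 11: +1 fires, +1 burnt (F count now 1)
Step 12: +0 fires, +1 burnt (F count now 0)
Fire out after step 12
Initially T: 15, now '.': 24
Total burnt (originally-T cells now '.'): 14

Answer: 14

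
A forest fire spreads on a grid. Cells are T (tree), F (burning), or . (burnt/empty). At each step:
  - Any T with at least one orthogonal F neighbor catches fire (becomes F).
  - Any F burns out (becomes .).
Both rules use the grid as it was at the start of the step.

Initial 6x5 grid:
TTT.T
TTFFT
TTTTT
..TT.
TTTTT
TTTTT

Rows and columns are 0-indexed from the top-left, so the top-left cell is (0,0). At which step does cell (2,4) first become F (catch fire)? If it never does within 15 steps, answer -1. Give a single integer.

Step 1: cell (2,4)='T' (+5 fires, +2 burnt)
Step 2: cell (2,4)='F' (+7 fires, +5 burnt)
  -> target ignites at step 2
Step 3: cell (2,4)='.' (+4 fires, +7 burnt)
Step 4: cell (2,4)='.' (+4 fires, +4 burnt)
Step 5: cell (2,4)='.' (+3 fires, +4 burnt)
Step 6: cell (2,4)='.' (+1 fires, +3 burnt)
Step 7: cell (2,4)='.' (+0 fires, +1 burnt)
  fire out at step 7

2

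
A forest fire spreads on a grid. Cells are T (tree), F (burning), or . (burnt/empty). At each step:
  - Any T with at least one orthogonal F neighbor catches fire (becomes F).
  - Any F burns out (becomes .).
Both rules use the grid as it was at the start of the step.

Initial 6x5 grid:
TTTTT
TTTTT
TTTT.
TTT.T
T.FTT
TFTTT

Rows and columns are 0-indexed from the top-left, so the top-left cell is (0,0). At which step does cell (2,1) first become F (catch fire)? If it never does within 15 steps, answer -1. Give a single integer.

Step 1: cell (2,1)='T' (+4 fires, +2 burnt)
Step 2: cell (2,1)='T' (+5 fires, +4 burnt)
Step 3: cell (2,1)='F' (+6 fires, +5 burnt)
  -> target ignites at step 3
Step 4: cell (2,1)='.' (+4 fires, +6 burnt)
Step 5: cell (2,1)='.' (+4 fires, +4 burnt)
Step 6: cell (2,1)='.' (+2 fires, +4 burnt)
Step 7: cell (2,1)='.' (+0 fires, +2 burnt)
  fire out at step 7

3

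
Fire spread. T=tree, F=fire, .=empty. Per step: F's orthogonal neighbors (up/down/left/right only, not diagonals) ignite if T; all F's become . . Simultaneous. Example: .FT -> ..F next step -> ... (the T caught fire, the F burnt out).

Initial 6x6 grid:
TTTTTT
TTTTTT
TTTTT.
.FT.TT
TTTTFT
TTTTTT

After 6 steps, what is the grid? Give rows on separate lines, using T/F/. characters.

Step 1: 7 trees catch fire, 2 burn out
  TTTTTT
  TTTTTT
  TFTTT.
  ..F.FT
  TFTF.F
  TTTTFT
Step 2: 10 trees catch fire, 7 burn out
  TTTTTT
  TFTTTT
  F.FTF.
  .....F
  F.F...
  TFTF.F
Step 3: 7 trees catch fire, 10 burn out
  TFTTTT
  F.FTFT
  ...F..
  ......
  ......
  F.F...
Step 4: 5 trees catch fire, 7 burn out
  F.FTFT
  ...F.F
  ......
  ......
  ......
  ......
Step 5: 2 trees catch fire, 5 burn out
  ...F.F
  ......
  ......
  ......
  ......
  ......
Step 6: 0 trees catch fire, 2 burn out
  ......
  ......
  ......
  ......
  ......
  ......

......
......
......
......
......
......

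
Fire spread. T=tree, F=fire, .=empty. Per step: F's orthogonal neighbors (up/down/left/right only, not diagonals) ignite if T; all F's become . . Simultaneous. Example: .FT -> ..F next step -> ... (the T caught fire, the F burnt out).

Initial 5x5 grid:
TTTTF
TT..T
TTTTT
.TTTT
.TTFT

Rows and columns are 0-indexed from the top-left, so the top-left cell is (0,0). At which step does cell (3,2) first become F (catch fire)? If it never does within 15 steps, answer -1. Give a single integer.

Step 1: cell (3,2)='T' (+5 fires, +2 burnt)
Step 2: cell (3,2)='F' (+6 fires, +5 burnt)
  -> target ignites at step 2
Step 3: cell (3,2)='.' (+3 fires, +6 burnt)
Step 4: cell (3,2)='.' (+3 fires, +3 burnt)
Step 5: cell (3,2)='.' (+2 fires, +3 burnt)
Step 6: cell (3,2)='.' (+0 fires, +2 burnt)
  fire out at step 6

2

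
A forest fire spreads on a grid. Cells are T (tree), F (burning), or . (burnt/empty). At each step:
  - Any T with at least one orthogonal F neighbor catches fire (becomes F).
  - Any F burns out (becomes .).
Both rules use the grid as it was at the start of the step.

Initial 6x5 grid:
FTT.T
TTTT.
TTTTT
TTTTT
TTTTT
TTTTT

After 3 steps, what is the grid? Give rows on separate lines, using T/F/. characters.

Step 1: 2 trees catch fire, 1 burn out
  .FT.T
  FTTT.
  TTTTT
  TTTTT
  TTTTT
  TTTTT
Step 2: 3 trees catch fire, 2 burn out
  ..F.T
  .FTT.
  FTTTT
  TTTTT
  TTTTT
  TTTTT
Step 3: 3 trees catch fire, 3 burn out
  ....T
  ..FT.
  .FTTT
  FTTTT
  TTTTT
  TTTTT

....T
..FT.
.FTTT
FTTTT
TTTTT
TTTTT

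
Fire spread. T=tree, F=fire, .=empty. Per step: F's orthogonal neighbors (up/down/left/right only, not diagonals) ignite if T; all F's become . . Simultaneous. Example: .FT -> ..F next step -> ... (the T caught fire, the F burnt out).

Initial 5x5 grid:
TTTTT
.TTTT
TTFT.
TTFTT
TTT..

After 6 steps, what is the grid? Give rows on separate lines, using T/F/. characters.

Step 1: 6 trees catch fire, 2 burn out
  TTTTT
  .TFTT
  TF.F.
  TF.FT
  TTF..
Step 2: 7 trees catch fire, 6 burn out
  TTFTT
  .F.FT
  F....
  F...F
  TF...
Step 3: 4 trees catch fire, 7 burn out
  TF.FT
  ....F
  .....
  .....
  F....
Step 4: 2 trees catch fire, 4 burn out
  F...F
  .....
  .....
  .....
  .....
Step 5: 0 trees catch fire, 2 burn out
  .....
  .....
  .....
  .....
  .....
Step 6: 0 trees catch fire, 0 burn out
  .....
  .....
  .....
  .....
  .....

.....
.....
.....
.....
.....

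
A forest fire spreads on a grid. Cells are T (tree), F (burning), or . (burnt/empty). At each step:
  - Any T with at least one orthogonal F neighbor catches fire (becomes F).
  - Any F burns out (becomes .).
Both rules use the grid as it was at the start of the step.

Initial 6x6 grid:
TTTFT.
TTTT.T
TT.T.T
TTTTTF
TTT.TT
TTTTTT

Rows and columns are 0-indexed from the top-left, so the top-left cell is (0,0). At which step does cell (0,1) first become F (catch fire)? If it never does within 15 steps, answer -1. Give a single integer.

Step 1: cell (0,1)='T' (+6 fires, +2 burnt)
Step 2: cell (0,1)='F' (+7 fires, +6 burnt)
  -> target ignites at step 2
Step 3: cell (0,1)='.' (+4 fires, +7 burnt)
Step 4: cell (0,1)='.' (+5 fires, +4 burnt)
Step 5: cell (0,1)='.' (+4 fires, +5 burnt)
Step 6: cell (0,1)='.' (+2 fires, +4 burnt)
Step 7: cell (0,1)='.' (+1 fires, +2 burnt)
Step 8: cell (0,1)='.' (+0 fires, +1 burnt)
  fire out at step 8

2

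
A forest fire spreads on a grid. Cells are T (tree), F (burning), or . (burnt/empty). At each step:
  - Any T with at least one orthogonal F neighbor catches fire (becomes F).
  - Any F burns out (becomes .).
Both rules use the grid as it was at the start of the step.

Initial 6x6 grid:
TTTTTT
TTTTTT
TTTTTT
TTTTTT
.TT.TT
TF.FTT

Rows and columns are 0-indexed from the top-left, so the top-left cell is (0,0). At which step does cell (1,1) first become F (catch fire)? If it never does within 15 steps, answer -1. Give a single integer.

Step 1: cell (1,1)='T' (+3 fires, +2 burnt)
Step 2: cell (1,1)='T' (+4 fires, +3 burnt)
Step 3: cell (1,1)='T' (+5 fires, +4 burnt)
Step 4: cell (1,1)='F' (+6 fires, +5 burnt)
  -> target ignites at step 4
Step 5: cell (1,1)='.' (+6 fires, +6 burnt)
Step 6: cell (1,1)='.' (+5 fires, +6 burnt)
Step 7: cell (1,1)='.' (+2 fires, +5 burnt)
Step 8: cell (1,1)='.' (+0 fires, +2 burnt)
  fire out at step 8

4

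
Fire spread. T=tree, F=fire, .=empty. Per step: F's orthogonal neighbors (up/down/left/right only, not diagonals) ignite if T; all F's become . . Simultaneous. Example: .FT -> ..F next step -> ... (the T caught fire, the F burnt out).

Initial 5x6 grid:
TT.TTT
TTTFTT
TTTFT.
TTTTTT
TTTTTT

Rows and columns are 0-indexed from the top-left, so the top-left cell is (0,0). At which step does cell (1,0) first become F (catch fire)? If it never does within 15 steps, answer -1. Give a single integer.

Step 1: cell (1,0)='T' (+6 fires, +2 burnt)
Step 2: cell (1,0)='T' (+7 fires, +6 burnt)
Step 3: cell (1,0)='F' (+8 fires, +7 burnt)
  -> target ignites at step 3
Step 4: cell (1,0)='.' (+4 fires, +8 burnt)
Step 5: cell (1,0)='.' (+1 fires, +4 burnt)
Step 6: cell (1,0)='.' (+0 fires, +1 burnt)
  fire out at step 6

3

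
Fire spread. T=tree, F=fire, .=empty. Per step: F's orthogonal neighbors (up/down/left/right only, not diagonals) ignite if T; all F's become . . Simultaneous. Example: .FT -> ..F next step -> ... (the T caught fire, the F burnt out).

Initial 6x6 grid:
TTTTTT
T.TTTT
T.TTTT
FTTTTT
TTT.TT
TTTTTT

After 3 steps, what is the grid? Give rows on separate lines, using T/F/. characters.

Step 1: 3 trees catch fire, 1 burn out
  TTTTTT
  T.TTTT
  F.TTTT
  .FTTTT
  FTT.TT
  TTTTTT
Step 2: 4 trees catch fire, 3 burn out
  TTTTTT
  F.TTTT
  ..TTTT
  ..FTTT
  .FT.TT
  FTTTTT
Step 3: 5 trees catch fire, 4 burn out
  FTTTTT
  ..TTTT
  ..FTTT
  ...FTT
  ..F.TT
  .FTTTT

FTTTTT
..TTTT
..FTTT
...FTT
..F.TT
.FTTTT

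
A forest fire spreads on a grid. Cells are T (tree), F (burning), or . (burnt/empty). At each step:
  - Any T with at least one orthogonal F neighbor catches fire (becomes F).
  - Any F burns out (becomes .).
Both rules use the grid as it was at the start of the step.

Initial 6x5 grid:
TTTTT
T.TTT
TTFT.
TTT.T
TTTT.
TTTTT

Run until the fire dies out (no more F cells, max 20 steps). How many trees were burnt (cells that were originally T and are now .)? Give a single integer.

Answer: 24

Derivation:
Step 1: +4 fires, +1 burnt (F count now 4)
Step 2: +5 fires, +4 burnt (F count now 5)
Step 3: +8 fires, +5 burnt (F count now 8)
Step 4: +5 fires, +8 burnt (F count now 5)
Step 5: +2 fires, +5 burnt (F count now 2)
Step 6: +0 fires, +2 burnt (F count now 0)
Fire out after step 6
Initially T: 25, now '.': 29
Total burnt (originally-T cells now '.'): 24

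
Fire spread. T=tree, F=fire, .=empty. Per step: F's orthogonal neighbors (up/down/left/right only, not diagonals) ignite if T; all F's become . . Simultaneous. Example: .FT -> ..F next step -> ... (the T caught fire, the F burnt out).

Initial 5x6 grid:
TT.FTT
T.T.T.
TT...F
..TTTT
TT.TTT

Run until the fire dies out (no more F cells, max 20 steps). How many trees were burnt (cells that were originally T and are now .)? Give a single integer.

Answer: 10

Derivation:
Step 1: +2 fires, +2 burnt (F count now 2)
Step 2: +4 fires, +2 burnt (F count now 4)
Step 3: +2 fires, +4 burnt (F count now 2)
Step 4: +2 fires, +2 burnt (F count now 2)
Step 5: +0 fires, +2 burnt (F count now 0)
Fire out after step 5
Initially T: 18, now '.': 22
Total burnt (originally-T cells now '.'): 10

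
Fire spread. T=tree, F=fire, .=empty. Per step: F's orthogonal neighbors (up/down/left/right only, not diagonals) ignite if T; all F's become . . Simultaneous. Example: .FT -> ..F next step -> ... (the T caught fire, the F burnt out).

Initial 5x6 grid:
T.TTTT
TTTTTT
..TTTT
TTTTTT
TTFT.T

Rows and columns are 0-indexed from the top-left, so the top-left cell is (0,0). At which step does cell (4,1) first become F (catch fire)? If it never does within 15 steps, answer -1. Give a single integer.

Step 1: cell (4,1)='F' (+3 fires, +1 burnt)
  -> target ignites at step 1
Step 2: cell (4,1)='.' (+4 fires, +3 burnt)
Step 3: cell (4,1)='.' (+4 fires, +4 burnt)
Step 4: cell (4,1)='.' (+5 fires, +4 burnt)
Step 5: cell (4,1)='.' (+5 fires, +5 burnt)
Step 6: cell (4,1)='.' (+3 fires, +5 burnt)
Step 7: cell (4,1)='.' (+1 fires, +3 burnt)
Step 8: cell (4,1)='.' (+0 fires, +1 burnt)
  fire out at step 8

1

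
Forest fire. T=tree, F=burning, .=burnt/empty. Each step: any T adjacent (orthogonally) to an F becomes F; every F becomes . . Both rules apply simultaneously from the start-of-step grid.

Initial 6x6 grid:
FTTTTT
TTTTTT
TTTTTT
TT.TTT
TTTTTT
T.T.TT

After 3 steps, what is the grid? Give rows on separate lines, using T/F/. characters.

Step 1: 2 trees catch fire, 1 burn out
  .FTTTT
  FTTTTT
  TTTTTT
  TT.TTT
  TTTTTT
  T.T.TT
Step 2: 3 trees catch fire, 2 burn out
  ..FTTT
  .FTTTT
  FTTTTT
  TT.TTT
  TTTTTT
  T.T.TT
Step 3: 4 trees catch fire, 3 burn out
  ...FTT
  ..FTTT
  .FTTTT
  FT.TTT
  TTTTTT
  T.T.TT

...FTT
..FTTT
.FTTTT
FT.TTT
TTTTTT
T.T.TT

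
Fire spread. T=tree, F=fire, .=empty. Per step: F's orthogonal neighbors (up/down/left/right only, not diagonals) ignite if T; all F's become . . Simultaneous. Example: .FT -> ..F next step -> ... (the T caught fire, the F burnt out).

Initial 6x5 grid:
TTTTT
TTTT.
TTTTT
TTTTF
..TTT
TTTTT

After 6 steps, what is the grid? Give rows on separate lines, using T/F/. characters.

Step 1: 3 trees catch fire, 1 burn out
  TTTTT
  TTTT.
  TTTTF
  TTTF.
  ..TTF
  TTTTT
Step 2: 4 trees catch fire, 3 burn out
  TTTTT
  TTTT.
  TTTF.
  TTF..
  ..TF.
  TTTTF
Step 3: 5 trees catch fire, 4 burn out
  TTTTT
  TTTF.
  TTF..
  TF...
  ..F..
  TTTF.
Step 4: 5 trees catch fire, 5 burn out
  TTTFT
  TTF..
  TF...
  F....
  .....
  TTF..
Step 5: 5 trees catch fire, 5 burn out
  TTF.F
  TF...
  F....
  .....
  .....
  TF...
Step 6: 3 trees catch fire, 5 burn out
  TF...
  F....
  .....
  .....
  .....
  F....

TF...
F....
.....
.....
.....
F....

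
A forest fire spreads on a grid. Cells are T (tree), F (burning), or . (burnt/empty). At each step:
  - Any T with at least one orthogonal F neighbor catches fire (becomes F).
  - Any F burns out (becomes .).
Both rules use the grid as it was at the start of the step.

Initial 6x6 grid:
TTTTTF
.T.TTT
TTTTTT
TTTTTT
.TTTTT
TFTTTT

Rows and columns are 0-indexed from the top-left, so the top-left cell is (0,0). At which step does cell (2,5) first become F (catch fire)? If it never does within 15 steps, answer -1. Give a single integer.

Step 1: cell (2,5)='T' (+5 fires, +2 burnt)
Step 2: cell (2,5)='F' (+6 fires, +5 burnt)
  -> target ignites at step 2
Step 3: cell (2,5)='.' (+9 fires, +6 burnt)
Step 4: cell (2,5)='.' (+10 fires, +9 burnt)
Step 5: cell (2,5)='.' (+1 fires, +10 burnt)
Step 6: cell (2,5)='.' (+0 fires, +1 burnt)
  fire out at step 6

2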